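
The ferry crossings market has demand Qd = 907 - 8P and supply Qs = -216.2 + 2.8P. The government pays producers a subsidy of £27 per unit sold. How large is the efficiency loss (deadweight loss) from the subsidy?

Deadweight loss = £756

Pre-subsidy: 907 - 8P = -216.2 + 2.8P gives P* = 104, Q* = 75.
With the subsidy, sellers receive Ps = Pb + 27 for each unit, where Pb is the price buyers pay.
Supply in terms of Pb becomes Qs = -216.2 + 2.8(Pb + 27) = -140.6 + 2.8Pb. Setting this equal to demand: 907 - 8Pb = -140.6 + 2.8Pb, so Pb = 97.
Sellers receive Ps = 97 + 27 = 124; Q' = 907 − 8·97 = 131.
The subsidy expands output by 131 − 75 = 56 past the efficient level; on those units the gap between marginal cost and willingness to pay runs from 0 up to 27.
DWL = ½ × 27 × 56 = 756.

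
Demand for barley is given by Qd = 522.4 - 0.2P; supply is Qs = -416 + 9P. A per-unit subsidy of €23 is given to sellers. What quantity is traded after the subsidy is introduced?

Pre-subsidy: 522.4 - 0.2P = -416 + 9P gives P* = 102, Q* = 502.
With the subsidy, sellers receive Ps = Pb + 23 for each unit, where Pb is the price buyers pay.
Supply in terms of Pb becomes Qs = -416 + 9(Pb + 23) = -209 + 9Pb. Setting this equal to demand: 522.4 - 0.2Pb = -209 + 9Pb, so Pb = 79.5.
Sellers receive Ps = 79.5 + 23 = 102.5; Q' = 522.4 − 0.2·79.5 = 506.5.

Q' = 506.5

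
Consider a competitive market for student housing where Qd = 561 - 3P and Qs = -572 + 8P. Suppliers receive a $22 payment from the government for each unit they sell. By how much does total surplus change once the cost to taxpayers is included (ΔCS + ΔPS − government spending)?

Net change in total surplus = -$528

Pre-subsidy: 561 - 3P = -572 + 8P gives P* = 103, Q* = 252.
With the subsidy, sellers receive Ps = Pb + 22 for each unit, where Pb is the price buyers pay.
Supply in terms of Pb becomes Qs = -572 + 8(Pb + 22) = -396 + 8Pb. Setting this equal to demand: 561 - 3Pb = -396 + 8Pb, so Pb = 87.
Sellers receive Ps = 87 + 22 = 109; Q' = 561 − 3·87 = 300.
ΔCS = ½(252 + 300)(103 − 87) = 4416; ΔPS = ½(252 + 300)(109 − 103) = 1656.
Government spending = 22 × 300 = 6600.
Net change = 4416 + 1656 − 6600 = -528. The loss equals the DWL triangle ½·22·48.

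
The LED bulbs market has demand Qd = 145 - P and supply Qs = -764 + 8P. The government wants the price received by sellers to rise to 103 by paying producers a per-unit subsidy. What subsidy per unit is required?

At a seller price of 103, quantity supplied is -764 + 8·103 = 60.
Buyers absorb 60 only when they pay Pb with 145 − 1·Pb = 60, i.e. Pb = 85.
s = Ps − Pb = 103 − 85 = 18.

Required subsidy s = 18 per unit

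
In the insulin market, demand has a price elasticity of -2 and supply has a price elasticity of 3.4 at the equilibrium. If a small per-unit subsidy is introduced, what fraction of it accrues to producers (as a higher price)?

For a small subsidy around the equilibrium, the benefit split depends on the relative slopes, which at a point are proportional to the elasticities.
Buyer share = εs/(εs + |εd|) = 3.4/(3.4 + 2) = 17/27; seller share = |εd|/(εs + |εd|) = 10/27.
So producers capture 10/27 of the subsidy.

Producer share = 10/27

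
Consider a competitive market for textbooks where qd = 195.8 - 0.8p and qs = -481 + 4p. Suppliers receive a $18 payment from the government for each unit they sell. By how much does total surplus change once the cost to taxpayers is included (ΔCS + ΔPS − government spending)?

Pre-subsidy: 195.8 - 0.8p = -481 + 4p gives p* = 141, q* = 83.
With the subsidy, sellers receive ps = pb + 18 for each unit, where pb is the price buyers pay.
Supply in terms of pb becomes qs = -481 + 4(pb + 18) = -409 + 4pb. Setting this equal to demand: 195.8 - 0.8pb = -409 + 4pb, so pb = 126.
Sellers receive ps = 126 + 18 = 144; q' = 195.8 − 0.8·126 = 95.
ΔCS = ½(83 + 95)(141 − 126) = 1335; ΔPS = ½(83 + 95)(144 − 141) = 267.
Government spending = 18 × 95 = 1710.
Net change = 1335 + 267 − 1710 = -108. The loss equals the DWL triangle ½·18·12.

Net change in total surplus = -$108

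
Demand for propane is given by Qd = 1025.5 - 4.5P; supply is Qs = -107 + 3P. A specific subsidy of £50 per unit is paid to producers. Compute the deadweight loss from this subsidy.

Pre-subsidy: 1025.5 - 4.5P = -107 + 3P gives P* = 151, Q* = 346.
With the subsidy, sellers receive Ps = Pb + 50 for each unit, where Pb is the price buyers pay.
Supply in terms of Pb becomes Qs = -107 + 3(Pb + 50) = 43 + 3Pb. Setting this equal to demand: 1025.5 - 4.5Pb = 43 + 3Pb, so Pb = 131.
Sellers receive Ps = 131 + 50 = 181; Q' = 1025.5 − 4.5·131 = 436.
The subsidy expands output by 436 − 346 = 90 past the efficient level; on those units the gap between marginal cost and willingness to pay runs from 0 up to 50.
DWL = ½ × 50 × 90 = 2250.

Deadweight loss = £2250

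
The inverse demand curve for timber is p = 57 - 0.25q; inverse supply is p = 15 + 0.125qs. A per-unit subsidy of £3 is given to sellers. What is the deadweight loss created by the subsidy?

Pre-subsidy: 57 - 0.25q = 15 + 0.125q gives q* = 112 and p* = 29.
With the subsidy, sellers receive ps = pb + 3 for each unit, where pb is the price buyers pay.
On the curves, pb = 57 - 0.25q and ps = 15 + 0.125q; the wedge ps − pb = 3 gives 15 + 0.125q − (57 - 0.25q) = 3, so q' = 120.
Then pb = 57 − 0.25·120 = 27 and ps = 15 + 0.125·120 = 30.
The subsidy expands output by 120 − 112 = 8 past the efficient level; on those units the gap between marginal cost and willingness to pay runs from 0 up to 3.
DWL = ½ × 3 × 8 = 12.

Deadweight loss = £12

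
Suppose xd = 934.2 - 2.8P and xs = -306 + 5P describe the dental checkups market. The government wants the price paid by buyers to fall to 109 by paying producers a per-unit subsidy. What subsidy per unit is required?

At a buyer price of 109, quantity demanded is 934.2 − 2.8·109 = 629.
Sellers supply 629 only when they receive Ps with -306 + 5·Ps = 629, i.e. Ps = 187.
s = Ps − Pb = 187 − 109 = 78.

Required subsidy s = 78 per unit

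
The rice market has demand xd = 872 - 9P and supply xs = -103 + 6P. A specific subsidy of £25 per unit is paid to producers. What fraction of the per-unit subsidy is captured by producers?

Pre-subsidy: 872 - 9P = -103 + 6P gives P* = 65, x* = 287.
With the subsidy, sellers receive Ps = Pb + 25 for each unit, where Pb is the price buyers pay.
Supply in terms of Pb becomes xs = -103 + 6(Pb + 25) = 47 + 6Pb. Setting this equal to demand: 872 - 9Pb = 47 + 6Pb, so Pb = 55.
Sellers receive Ps = 55 + 25 = 80; x' = 872 − 9·55 = 377.
Buyers' price falls by P* − Pb = 65 − 55 = 10; sellers' price rises by Ps − P* = 80 − 65 = 15.
So producers capture 15/25 = 0.6 of each unit of subsidy.

Producer share = 0.6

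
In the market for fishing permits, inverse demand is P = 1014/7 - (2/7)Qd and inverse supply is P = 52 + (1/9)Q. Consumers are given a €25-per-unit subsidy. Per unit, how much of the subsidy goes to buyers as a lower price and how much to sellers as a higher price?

Buyers gain €18 per unit; sellers gain €7 per unit

Pre-subsidy: 1014/7 - (2/7)Q = 52 + (1/9)Q gives Q* = 234 and P* = 78.
With the rebate, buyers effectively pay Pb = Ps − 25, where Ps is the price sellers receive.
On the curves, Pb = 1014/7 - (2/7)Q and Ps = 52 + (1/9)Q; the wedge Ps − Pb = 25 gives 52 + (1/9)Q − (1014/7 - (2/7)Q) = 25, so Q' = 297.
Then Pb = 1014/7 − (2/7)·297 = 60 and Ps = 52 + (1/9)·297 = 85.
Buyers' price falls by P* − Pb = 78 − 60 = 18; sellers' price rises by Ps − P* = 85 − 78 = 7.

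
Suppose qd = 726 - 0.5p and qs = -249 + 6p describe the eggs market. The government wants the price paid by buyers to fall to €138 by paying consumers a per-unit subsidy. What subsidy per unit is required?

At a buyer price of 138, quantity demanded is 726 − 0.5·138 = 657.
Sellers supply 657 only when they receive ps with -249 + 6·ps = 657, i.e. ps = 151.
s = ps − pb = 151 − 138 = 13.

Required subsidy s = €13 per unit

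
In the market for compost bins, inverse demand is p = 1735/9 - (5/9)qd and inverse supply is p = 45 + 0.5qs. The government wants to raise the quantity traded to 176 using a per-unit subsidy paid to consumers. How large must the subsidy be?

At q = 176, from the demand curve buyers pay pb = 1735/9 − (5/9)·176 = 95; from the supply curve sellers need ps = 45 + 0.5·176 = 133.
The subsidy must fill the gap: s = ps − pb = 133 − 95 = 38.

Required subsidy s = 38 per unit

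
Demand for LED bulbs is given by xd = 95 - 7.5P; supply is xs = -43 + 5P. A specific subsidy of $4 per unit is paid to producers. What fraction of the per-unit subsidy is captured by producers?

Producer share = 0.6

Pre-subsidy: 95 - 7.5P = -43 + 5P gives P* = 11.04, x* = 12.2.
With the subsidy, sellers receive Ps = Pb + 4 for each unit, where Pb is the price buyers pay.
Supply in terms of Pb becomes xs = -43 + 5(Pb + 4) = -23 + 5Pb. Setting this equal to demand: 95 - 7.5Pb = -23 + 5Pb, so Pb = 9.44.
Sellers receive Ps = 9.44 + 4 = 13.44; x' = 95 − 7.5·9.44 = 24.2.
Buyers' price falls by P* − Pb = 11.04 − 9.44 = 1.6; sellers' price rises by Ps − P* = 13.44 − 11.04 = 2.4.
So producers capture 2.4/4 = 0.6 of each unit of subsidy.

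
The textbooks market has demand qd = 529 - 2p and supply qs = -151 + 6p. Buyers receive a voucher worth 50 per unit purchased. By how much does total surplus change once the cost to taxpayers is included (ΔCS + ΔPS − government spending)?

Net change in total surplus = -1875

Pre-subsidy: 529 - 2p = -151 + 6p gives p* = 85, q* = 359.
With the rebate, buyers effectively pay pb = ps − 50, where ps is the price sellers receive.
Demand in terms of ps becomes qd = 529 − 2(ps − 50) = 629 - 2ps. Setting this equal to supply: 629 - 2ps = -151 + 6ps, so ps = 97.5.
Buyers pay pb = 97.5 − 50 = 47.5; q' = -151 + 6·97.5 = 434.
ΔCS = ½(359 + 434)(85 − 47.5) = 14868.75; ΔPS = ½(359 + 434)(97.5 − 85) = 4956.25.
Government spending = 50 × 434 = 21700.
Net change = 14868.75 + 4956.25 − 21700 = -1875. The loss equals the DWL triangle ½·50·75.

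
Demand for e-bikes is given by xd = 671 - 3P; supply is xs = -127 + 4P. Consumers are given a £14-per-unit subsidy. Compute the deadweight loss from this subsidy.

Pre-subsidy: 671 - 3P = -127 + 4P gives P* = 114, x* = 329.
With the rebate, buyers effectively pay Pb = Ps − 14, where Ps is the price sellers receive.
Demand in terms of Ps becomes xd = 671 − 3(Ps − 14) = 713 - 3Ps. Setting this equal to supply: 713 - 3Ps = -127 + 4Ps, so Ps = 120.
Buyers pay Pb = 120 − 14 = 106; x' = -127 + 4·120 = 353.
The subsidy expands output by 353 − 329 = 24 past the efficient level; on those units the gap between marginal cost and willingness to pay runs from 0 up to 14.
DWL = ½ × 14 × 24 = 168.

Deadweight loss = £168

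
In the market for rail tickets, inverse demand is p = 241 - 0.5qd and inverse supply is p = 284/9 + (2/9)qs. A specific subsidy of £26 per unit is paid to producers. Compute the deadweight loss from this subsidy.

Pre-subsidy: 241 - 0.5q = 284/9 + (2/9)q gives q* = 290 and p* = 96.
With the subsidy, sellers receive ps = pb + 26 for each unit, where pb is the price buyers pay.
On the curves, pb = 241 - 0.5q and ps = 284/9 + (2/9)q; the wedge ps − pb = 26 gives 284/9 + (2/9)q − (241 - 0.5q) = 26, so q' = 326.
Then pb = 241 − 0.5·326 = 78 and ps = 284/9 + (2/9)·326 = 104.
The subsidy expands output by 326 − 290 = 36 past the efficient level; on those units the gap between marginal cost and willingness to pay runs from 0 up to 26.
DWL = ½ × 26 × 36 = 468.

Deadweight loss = £468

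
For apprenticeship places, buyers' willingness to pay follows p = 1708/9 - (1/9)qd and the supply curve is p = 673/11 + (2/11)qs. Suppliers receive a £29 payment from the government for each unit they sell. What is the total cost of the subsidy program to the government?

Government cost = £15602

Pre-subsidy: 1708/9 - (1/9)q = 673/11 + (2/11)q gives q* = 439 and p* = 141.
With the subsidy, sellers receive ps = pb + 29 for each unit, where pb is the price buyers pay.
On the curves, pb = 1708/9 - (1/9)q and ps = 673/11 + (2/11)q; the wedge ps − pb = 29 gives 673/11 + (2/11)q − (1708/9 - (1/9)q) = 29, so q' = 538.
Then pb = 1708/9 − (1/9)·538 = 130 and ps = 673/11 + (2/11)·538 = 159.
Government outlay = subsidy × quantity = 29 × 538 = 15602.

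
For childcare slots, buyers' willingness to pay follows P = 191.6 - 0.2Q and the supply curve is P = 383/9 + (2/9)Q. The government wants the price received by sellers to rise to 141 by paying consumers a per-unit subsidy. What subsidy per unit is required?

At a seller price of 141, quantity supplied is -191.5 + 4.5·141 = 443.
Buyers absorb 443 only when they pay Pb = 191.6 − 0.2·443 = 103.
s = Ps − Pb = 141 − 103 = 38.

Required subsidy s = 38 per unit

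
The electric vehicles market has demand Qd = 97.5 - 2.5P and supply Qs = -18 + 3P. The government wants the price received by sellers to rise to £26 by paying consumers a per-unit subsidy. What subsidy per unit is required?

At a seller price of 26, quantity supplied is -18 + 3·26 = 60.
Buyers absorb 60 only when they pay Pb with 97.5 − 2.5·Pb = 60, i.e. Pb = 15.
s = Ps − Pb = 26 − 15 = 11.

Required subsidy s = £11 per unit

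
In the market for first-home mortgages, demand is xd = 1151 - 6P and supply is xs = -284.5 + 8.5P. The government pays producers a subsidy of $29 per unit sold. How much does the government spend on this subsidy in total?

Government cost = $19111

Pre-subsidy: 1151 - 6P = -284.5 + 8.5P gives P* = 99, x* = 557.
With the subsidy, sellers receive Ps = Pb + 29 for each unit, where Pb is the price buyers pay.
Supply in terms of Pb becomes xs = -284.5 + 8.5(Pb + 29) = -38 + 8.5Pb. Setting this equal to demand: 1151 - 6Pb = -38 + 8.5Pb, so Pb = 82.
Sellers receive Ps = 82 + 29 = 111; x' = 1151 − 6·82 = 659.
Government outlay = subsidy × quantity = 29 × 659 = 19111.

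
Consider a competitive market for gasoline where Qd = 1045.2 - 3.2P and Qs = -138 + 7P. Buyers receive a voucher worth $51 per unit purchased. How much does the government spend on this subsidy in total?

Government cost = $40086

Pre-subsidy: 1045.2 - 3.2P = -138 + 7P gives P* = 116, Q* = 674.
With the rebate, buyers effectively pay Pb = Ps − 51, where Ps is the price sellers receive.
Demand in terms of Ps becomes Qd = 1045.2 − 3.2(Ps − 51) = 1208.4 - 3.2Ps. Setting this equal to supply: 1208.4 - 3.2Ps = -138 + 7Ps, so Ps = 132.
Buyers pay Pb = 132 − 51 = 81; Q' = -138 + 7·132 = 786.
Government outlay = subsidy × quantity = 51 × 786 = 40086.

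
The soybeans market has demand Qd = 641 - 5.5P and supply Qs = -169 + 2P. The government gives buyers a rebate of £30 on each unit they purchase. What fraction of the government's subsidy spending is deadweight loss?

Pre-subsidy: 641 - 5.5P = -169 + 2P gives P* = 108, Q* = 47.
With the rebate, buyers effectively pay Pb = Ps − 30, where Ps is the price sellers receive.
Demand in terms of Ps becomes Qd = 641 − 5.5(Ps − 30) = 806 - 5.5Ps. Setting this equal to supply: 806 - 5.5Ps = -169 + 2Ps, so Ps = 130.
Buyers pay Pb = 130 − 30 = 100; Q' = -169 + 2·130 = 91.
ΔCS = ½(47 + 91)(108 − 100) = 552; ΔPS = ½(47 + 91)(130 − 108) = 1518.
Government spending = 30 × 91 = 2730.
DWL = ½ × 30 × (91 − 47) = 660; fraction = 660 / 2730 = 22/91.

DWL / government spending = 22/91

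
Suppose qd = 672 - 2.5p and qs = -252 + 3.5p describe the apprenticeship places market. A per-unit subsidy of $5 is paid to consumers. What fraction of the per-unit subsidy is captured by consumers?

Pre-subsidy: 672 - 2.5p = -252 + 3.5p gives p* = 154, q* = 287.
With the rebate, buyers effectively pay pb = ps − 5, where ps is the price sellers receive.
Demand in terms of ps becomes qd = 672 − 2.5(ps − 5) = 684.5 - 2.5ps. Setting this equal to supply: 684.5 - 2.5ps = -252 + 3.5ps, so ps = 1873/12.
Buyers pay pb = 1873/12 − 5 = 1813/12; q' = -252 + 3.5·(1873/12) = 7063/24.
Buyers' price falls by p* − pb = 154 − 1813/12 = 35/12; sellers' price rises by ps − p* = 1873/12 − 154 = 25/12.
So consumers capture (35/12)/5 = 7/12 of each unit of subsidy.

Consumer share = 7/12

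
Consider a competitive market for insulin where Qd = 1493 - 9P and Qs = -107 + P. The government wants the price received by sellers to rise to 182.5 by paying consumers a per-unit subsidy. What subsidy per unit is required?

At a seller price of 182.5, quantity supplied is -107 + 1·182.5 = 75.5.
Buyers absorb 75.5 only when they pay Pb with 1493 − 9·Pb = 75.5, i.e. Pb = 157.5.
s = Ps − Pb = 182.5 − 157.5 = 25.

Required subsidy s = 25 per unit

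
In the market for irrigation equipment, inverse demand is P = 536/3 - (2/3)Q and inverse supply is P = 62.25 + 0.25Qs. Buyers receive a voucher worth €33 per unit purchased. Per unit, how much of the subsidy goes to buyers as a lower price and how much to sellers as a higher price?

Pre-subsidy: 536/3 - (2/3)Q = 62.25 + 0.25Q gives Q* = 127 and P* = 94.
With the rebate, buyers effectively pay Pb = Ps − 33, where Ps is the price sellers receive.
On the curves, Pb = 536/3 - (2/3)Q and Ps = 62.25 + 0.25Q; the wedge Ps − Pb = 33 gives 62.25 + 0.25Q − (536/3 - (2/3)Q) = 33, so Q' = 163.
Then Pb = 536/3 − (2/3)·163 = 70 and Ps = 62.25 + 0.25·163 = 103.
Buyers' price falls by P* − Pb = 94 − 70 = 24; sellers' price rises by Ps − P* = 103 − 94 = 9.

Buyers gain €24 per unit; sellers gain €9 per unit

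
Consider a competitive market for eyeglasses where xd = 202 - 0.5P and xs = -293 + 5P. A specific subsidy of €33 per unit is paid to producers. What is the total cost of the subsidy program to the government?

Pre-subsidy: 202 - 0.5P = -293 + 5P gives P* = 90, x* = 157.
With the subsidy, sellers receive Ps = Pb + 33 for each unit, where Pb is the price buyers pay.
Supply in terms of Pb becomes xs = -293 + 5(Pb + 33) = -128 + 5Pb. Setting this equal to demand: 202 - 0.5Pb = -128 + 5Pb, so Pb = 60.
Sellers receive Ps = 60 + 33 = 93; x' = 202 − 0.5·60 = 172.
Government outlay = subsidy × quantity = 33 × 172 = 5676.

Government cost = €5676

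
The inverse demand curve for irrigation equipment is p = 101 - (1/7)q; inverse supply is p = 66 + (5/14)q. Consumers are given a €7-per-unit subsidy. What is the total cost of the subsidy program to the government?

Government cost = €588

Pre-subsidy: 101 - (1/7)q = 66 + (5/14)q gives q* = 70 and p* = 91.
With the rebate, buyers effectively pay pb = ps − 7, where ps is the price sellers receive.
On the curves, pb = 101 - (1/7)q and ps = 66 + (5/14)q; the wedge ps − pb = 7 gives 66 + (5/14)q − (101 - (1/7)q) = 7, so q' = 84.
Then pb = 101 − (1/7)·84 = 89 and ps = 66 + (5/14)·84 = 96.
Government outlay = subsidy × quantity = 7 × 84 = 588.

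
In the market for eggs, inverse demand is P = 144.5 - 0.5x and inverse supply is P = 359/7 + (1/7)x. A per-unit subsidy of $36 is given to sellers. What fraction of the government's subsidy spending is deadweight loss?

DWL / government spending = 28/201

Pre-subsidy: 144.5 - 0.5x = 359/7 + (1/7)x gives x* = 145 and P* = 72.
With the subsidy, sellers receive Ps = Pb + 36 for each unit, where Pb is the price buyers pay.
On the curves, Pb = 144.5 - 0.5x and Ps = 359/7 + (1/7)x; the wedge Ps − Pb = 36 gives 359/7 + (1/7)x − (144.5 - 0.5x) = 36, so x' = 201.
Then Pb = 144.5 − 0.5·201 = 44 and Ps = 359/7 + (1/7)·201 = 80.
ΔCS = ½(145 + 201)(72 − 44) = 4844; ΔPS = ½(145 + 201)(80 − 72) = 1384.
Government spending = 36 × 201 = 7236.
DWL = ½ × 36 × (201 − 145) = 1008; fraction = 1008 / 7236 = 28/201.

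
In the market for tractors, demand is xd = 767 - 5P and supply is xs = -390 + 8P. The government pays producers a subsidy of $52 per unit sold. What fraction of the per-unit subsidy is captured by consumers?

Consumer share = 8/13

Pre-subsidy: 767 - 5P = -390 + 8P gives P* = 89, x* = 322.
With the subsidy, sellers receive Ps = Pb + 52 for each unit, where Pb is the price buyers pay.
Supply in terms of Pb becomes xs = -390 + 8(Pb + 52) = 26 + 8Pb. Setting this equal to demand: 767 - 5Pb = 26 + 8Pb, so Pb = 57.
Sellers receive Ps = 57 + 52 = 109; x' = 767 − 5·57 = 482.
Buyers' price falls by P* − Pb = 89 − 57 = 32; sellers' price rises by Ps − P* = 109 − 89 = 20.
So consumers capture 32/52 = 8/13 of each unit of subsidy.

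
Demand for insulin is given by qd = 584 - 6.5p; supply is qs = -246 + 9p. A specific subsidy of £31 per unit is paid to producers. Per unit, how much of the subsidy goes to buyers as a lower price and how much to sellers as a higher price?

Pre-subsidy: 584 - 6.5p = -246 + 9p gives p* = 1660/31, q* = 7314/31.
With the subsidy, sellers receive ps = pb + 31 for each unit, where pb is the price buyers pay.
Supply in terms of pb becomes qs = -246 + 9(pb + 31) = 33 + 9pb. Setting this equal to demand: 584 - 6.5pb = 33 + 9pb, so pb = 1102/31.
Sellers receive ps = 1102/31 + 31 = 2063/31; q' = 584 − 6.5·(1102/31) = 10941/31.
Buyers' price falls by p* − pb = 1660/31 − 1102/31 = 18; sellers' price rises by ps − p* = 2063/31 − 1660/31 = 13.

Buyers gain £18 per unit; sellers gain £13 per unit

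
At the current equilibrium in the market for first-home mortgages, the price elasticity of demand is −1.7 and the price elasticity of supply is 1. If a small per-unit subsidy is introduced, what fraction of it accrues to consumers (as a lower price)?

Consumer share = 10/27

For a small subsidy around the equilibrium, the benefit split depends on the relative slopes, which at a point are proportional to the elasticities.
Buyer share = εs/(εs + |εd|) = 1/(1 + 1.7) = 10/27; seller share = |εd|/(εs + |εd|) = 17/27.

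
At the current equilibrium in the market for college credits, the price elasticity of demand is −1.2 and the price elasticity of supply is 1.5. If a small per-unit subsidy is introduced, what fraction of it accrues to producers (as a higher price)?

Producer share = 4/9

For a small subsidy around the equilibrium, the benefit split depends on the relative slopes, which at a point are proportional to the elasticities.
Buyer share = εs/(εs + |εd|) = 1.5/(1.5 + 1.2) = 5/9; seller share = |εd|/(εs + |εd|) = 4/9.
So producers capture 4/9 of the subsidy.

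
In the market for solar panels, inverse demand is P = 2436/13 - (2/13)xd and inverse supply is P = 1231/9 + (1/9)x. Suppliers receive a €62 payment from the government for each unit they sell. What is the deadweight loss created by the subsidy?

Deadweight loss = €7254

Pre-subsidy: 2436/13 - (2/13)x = 1231/9 + (1/9)x gives x* = 191 and P* = 158.
With the subsidy, sellers receive Ps = Pb + 62 for each unit, where Pb is the price buyers pay.
On the curves, Pb = 2436/13 - (2/13)x and Ps = 1231/9 + (1/9)x; the wedge Ps − Pb = 62 gives 1231/9 + (1/9)x − (2436/13 - (2/13)x) = 62, so x' = 425.
Then Pb = 2436/13 − (2/13)·425 = 122 and Ps = 1231/9 + (1/9)·425 = 184.
The subsidy expands output by 425 − 191 = 234 past the efficient level; on those units the gap between marginal cost and willingness to pay runs from 0 up to 62.
DWL = ½ × 62 × 234 = 7254.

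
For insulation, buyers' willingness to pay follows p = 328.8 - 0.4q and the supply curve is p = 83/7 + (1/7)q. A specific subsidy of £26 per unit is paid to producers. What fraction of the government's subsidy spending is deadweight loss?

Pre-subsidy: 328.8 - 0.4q = 83/7 + (1/7)q gives q* = 11093/19 and p* = 1810/19.
With the subsidy, sellers receive ps = pb + 26 for each unit, where pb is the price buyers pay.
On the curves, pb = 328.8 - 0.4q and ps = 83/7 + (1/7)q; the wedge ps − pb = 26 gives 83/7 + (1/7)q − (328.8 - 0.4q) = 26, so q' = 12003/19.
Then pb = 328.8 − 0.4·(12003/19) = 1446/19 and ps = 83/7 + (1/7)·(12003/19) = 1940/19.
ΔCS = ½(11093/19 + 12003/19)(1810/19 − 1446/19) = 4203472/361; ΔPS = ½(11093/19 + 12003/19)(1940/19 − 1810/19) = 1501240/361.
Government spending = 26 × 12003/19 = 312078/19.
DWL = ½ × 26 × (12003/19 − 11093/19) = 11830/19; fraction = (11830/19) / (312078/19) = 455/12003.

DWL / government spending = 455/12003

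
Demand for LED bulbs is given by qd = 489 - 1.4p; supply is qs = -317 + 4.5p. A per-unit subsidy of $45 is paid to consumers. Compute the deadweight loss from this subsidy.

Pre-subsidy: 489 - 1.4p = -317 + 4.5p gives p* = 8060/59, q* = 17567/59.
With the rebate, buyers effectively pay pb = ps − 45, where ps is the price sellers receive.
Demand in terms of ps becomes qd = 489 − 1.4(ps − 45) = 552 - 1.4ps. Setting this equal to supply: 552 - 1.4ps = -317 + 4.5ps, so ps = 8690/59.
Buyers pay pb = 8690/59 − 45 = 6035/59; q' = -317 + 4.5·(8690/59) = 20402/59.
The subsidy expands output by 20402/59 − 17567/59 = 2835/59 past the efficient level; on those units the gap between marginal cost and willingness to pay runs from 0 up to 45.
DWL = ½ × 45 × 2835/59 = 127575/118.

Deadweight loss = 127575/118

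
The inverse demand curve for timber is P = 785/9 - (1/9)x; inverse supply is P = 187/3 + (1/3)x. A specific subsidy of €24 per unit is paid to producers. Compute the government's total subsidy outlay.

Pre-subsidy: 785/9 - (1/9)x = 187/3 + (1/3)x gives x* = 56 and P* = 81.
With the subsidy, sellers receive Ps = Pb + 24 for each unit, where Pb is the price buyers pay.
On the curves, Pb = 785/9 - (1/9)x and Ps = 187/3 + (1/3)x; the wedge Ps − Pb = 24 gives 187/3 + (1/3)x − (785/9 - (1/9)x) = 24, so x' = 110.
Then Pb = 785/9 − (1/9)·110 = 75 and Ps = 187/3 + (1/3)·110 = 99.
Government outlay = subsidy × quantity = 24 × 110 = 2640.

Government cost = €2640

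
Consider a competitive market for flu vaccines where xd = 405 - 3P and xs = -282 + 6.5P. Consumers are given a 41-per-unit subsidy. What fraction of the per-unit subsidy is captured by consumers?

Consumer share = 13/19

Pre-subsidy: 405 - 3P = -282 + 6.5P gives P* = 1374/19, x* = 3573/19.
With the rebate, buyers effectively pay Pb = Ps − 41, where Ps is the price sellers receive.
Demand in terms of Ps becomes xd = 405 − 3(Ps − 41) = 528 - 3Ps. Setting this equal to supply: 528 - 3Ps = -282 + 6.5Ps, so Ps = 1620/19.
Buyers pay Pb = 1620/19 − 41 = 841/19; x' = -282 + 6.5·(1620/19) = 5172/19.
Buyers' price falls by P* − Pb = 1374/19 − 841/19 = 533/19; sellers' price rises by Ps − P* = 1620/19 − 1374/19 = 246/19.
So consumers capture (533/19)/41 = 13/19 of each unit of subsidy.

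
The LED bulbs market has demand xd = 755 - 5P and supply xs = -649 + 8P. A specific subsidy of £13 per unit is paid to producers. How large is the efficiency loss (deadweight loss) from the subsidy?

Pre-subsidy: 755 - 5P = -649 + 8P gives P* = 108, x* = 215.
With the subsidy, sellers receive Ps = Pb + 13 for each unit, where Pb is the price buyers pay.
Supply in terms of Pb becomes xs = -649 + 8(Pb + 13) = -545 + 8Pb. Setting this equal to demand: 755 - 5Pb = -545 + 8Pb, so Pb = 100.
Sellers receive Ps = 100 + 13 = 113; x' = 755 − 5·100 = 255.
The subsidy expands output by 255 − 215 = 40 past the efficient level; on those units the gap between marginal cost and willingness to pay runs from 0 up to 13.
DWL = ½ × 13 × 40 = 260.

Deadweight loss = £260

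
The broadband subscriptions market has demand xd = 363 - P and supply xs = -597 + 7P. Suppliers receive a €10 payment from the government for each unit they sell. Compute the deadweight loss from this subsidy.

Pre-subsidy: 363 - P = -597 + 7P gives P* = 120, x* = 243.
With the subsidy, sellers receive Ps = Pb + 10 for each unit, where Pb is the price buyers pay.
Supply in terms of Pb becomes xs = -597 + 7(Pb + 10) = -527 + 7Pb. Setting this equal to demand: 363 - Pb = -527 + 7Pb, so Pb = 111.25.
Sellers receive Ps = 111.25 + 10 = 121.25; x' = 363 − 1·111.25 = 251.75.
The subsidy expands output by 251.75 − 243 = 8.75 past the efficient level; on those units the gap between marginal cost and willingness to pay runs from 0 up to 10.
DWL = ½ × 10 × 8.75 = 43.75.

Deadweight loss = €43.75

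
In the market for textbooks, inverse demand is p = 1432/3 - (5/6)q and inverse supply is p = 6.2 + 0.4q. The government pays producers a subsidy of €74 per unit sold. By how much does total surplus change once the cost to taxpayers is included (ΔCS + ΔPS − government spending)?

Net change in total surplus = -€2220

Pre-subsidy: 1432/3 - (5/6)q = 6.2 + 0.4q gives q* = 382 and p* = 159.
With the subsidy, sellers receive ps = pb + 74 for each unit, where pb is the price buyers pay.
On the curves, pb = 1432/3 - (5/6)q and ps = 6.2 + 0.4q; the wedge ps − pb = 74 gives 6.2 + 0.4q − (1432/3 - (5/6)q) = 74, so q' = 442.
Then pb = 1432/3 − (5/6)·442 = 109 and ps = 6.2 + 0.4·442 = 183.
ΔCS = ½(382 + 442)(159 − 109) = 20600; ΔPS = ½(382 + 442)(183 − 159) = 9888.
Government spending = 74 × 442 = 32708.
Net change = 20600 + 9888 − 32708 = -2220. The loss equals the DWL triangle ½·74·60.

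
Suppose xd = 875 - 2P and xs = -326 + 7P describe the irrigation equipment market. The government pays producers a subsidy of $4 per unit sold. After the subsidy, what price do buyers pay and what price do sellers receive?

Pre-subsidy: 875 - 2P = -326 + 7P gives P* = 1201/9, x* = 5473/9.
With the subsidy, sellers receive Ps = Pb + 4 for each unit, where Pb is the price buyers pay.
Supply in terms of Pb becomes xs = -326 + 7(Pb + 4) = -298 + 7Pb. Setting this equal to demand: 875 - 2Pb = -298 + 7Pb, so Pb = 391/3.
Sellers receive Ps = 391/3 + 4 = 403/3; x' = 875 − 2·(391/3) = 1843/3.

Buyers pay 391/3; sellers receive 403/3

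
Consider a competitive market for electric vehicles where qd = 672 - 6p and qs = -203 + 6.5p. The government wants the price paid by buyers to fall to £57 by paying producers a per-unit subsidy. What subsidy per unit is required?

Required subsidy s = £25 per unit

At a buyer price of 57, quantity demanded is 672 − 6·57 = 330.
Sellers supply 330 only when they receive ps with -203 + 6.5·ps = 330, i.e. ps = 82.
s = ps − pb = 82 − 57 = 25.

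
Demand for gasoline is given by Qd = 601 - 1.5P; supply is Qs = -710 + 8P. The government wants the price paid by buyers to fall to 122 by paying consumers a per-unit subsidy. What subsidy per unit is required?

At a buyer price of 122, quantity demanded is 601 − 1.5·122 = 418.
Sellers supply 418 only when they receive Ps with -710 + 8·Ps = 418, i.e. Ps = 141.
s = Ps − Pb = 141 − 122 = 19.

Required subsidy s = 19 per unit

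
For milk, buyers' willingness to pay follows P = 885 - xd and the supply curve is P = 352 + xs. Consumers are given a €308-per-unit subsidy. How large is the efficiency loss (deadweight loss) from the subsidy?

Pre-subsidy: 885 - x = 352 + x gives x* = 266.5 and P* = 618.5.
With the rebate, buyers effectively pay Pb = Ps − 308, where Ps is the price sellers receive.
On the curves, Pb = 885 - x and Ps = 352 + x; the wedge Ps − Pb = 308 gives 352 + x − (885 - x) = 308, so x' = 420.5.
Then Pb = 885 − 1·420.5 = 464.5 and Ps = 352 + 1·420.5 = 772.5.
The subsidy expands output by 420.5 − 266.5 = 154 past the efficient level; on those units the gap between marginal cost and willingness to pay runs from 0 up to 308.
DWL = ½ × 308 × 154 = 23716.

Deadweight loss = €23716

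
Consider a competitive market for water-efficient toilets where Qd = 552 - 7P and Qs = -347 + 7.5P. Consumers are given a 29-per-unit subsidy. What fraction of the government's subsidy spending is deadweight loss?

Pre-subsidy: 552 - 7P = -347 + 7.5P gives P* = 62, Q* = 118.
With the rebate, buyers effectively pay Pb = Ps − 29, where Ps is the price sellers receive.
Demand in terms of Ps becomes Qd = 552 − 7(Ps − 29) = 755 - 7Ps. Setting this equal to supply: 755 - 7Ps = -347 + 7.5Ps, so Ps = 76.
Buyers pay Pb = 76 − 29 = 47; Q' = -347 + 7.5·76 = 223.
ΔCS = ½(118 + 223)(62 − 47) = 2557.5; ΔPS = ½(118 + 223)(76 − 62) = 2387.
Government spending = 29 × 223 = 6467.
DWL = ½ × 29 × (223 − 118) = 1522.5; fraction = 1522.5 / 6467 = 105/446.

DWL / government spending = 105/446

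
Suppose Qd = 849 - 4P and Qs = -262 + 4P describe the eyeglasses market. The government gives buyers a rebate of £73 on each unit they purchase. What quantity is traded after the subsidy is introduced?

Q' = 439.5

Pre-subsidy: 849 - 4P = -262 + 4P gives P* = 138.875, Q* = 293.5.
With the rebate, buyers effectively pay Pb = Ps − 73, where Ps is the price sellers receive.
Demand in terms of Ps becomes Qd = 849 − 4(Ps − 73) = 1141 - 4Ps. Setting this equal to supply: 1141 - 4Ps = -262 + 4Ps, so Ps = 175.375.
Buyers pay Pb = 175.375 − 73 = 102.375; Q' = -262 + 4·175.375 = 439.5.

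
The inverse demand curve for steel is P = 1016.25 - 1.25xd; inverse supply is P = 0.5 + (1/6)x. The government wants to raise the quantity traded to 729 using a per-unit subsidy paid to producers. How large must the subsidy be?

At x = 729, from the demand curve buyers pay Pb = 1016.25 − 1.25·729 = 105; from the supply curve sellers need Ps = 0.5 + (1/6)·729 = 122.
The subsidy must fill the gap: s = Ps − Pb = 122 − 105 = 17.

Required subsidy s = 17 per unit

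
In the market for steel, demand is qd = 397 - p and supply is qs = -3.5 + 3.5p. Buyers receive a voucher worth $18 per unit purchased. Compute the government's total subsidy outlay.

Pre-subsidy: 397 - p = -3.5 + 3.5p gives p* = 89, q* = 308.
With the rebate, buyers effectively pay pb = ps − 18, where ps is the price sellers receive.
Demand in terms of ps becomes qd = 397 − 1(ps − 18) = 415 - ps. Setting this equal to supply: 415 - ps = -3.5 + 3.5ps, so ps = 93.
Buyers pay pb = 93 − 18 = 75; q' = -3.5 + 3.5·93 = 322.
Government outlay = subsidy × quantity = 18 × 322 = 5796.

Government cost = $5796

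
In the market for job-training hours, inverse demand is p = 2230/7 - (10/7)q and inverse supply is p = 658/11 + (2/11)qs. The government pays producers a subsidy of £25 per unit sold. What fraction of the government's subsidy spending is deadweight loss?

Pre-subsidy: 2230/7 - (10/7)q = 658/11 + (2/11)q gives q* = 4981/31 and p* = 2760/31.
With the subsidy, sellers receive ps = pb + 25 for each unit, where pb is the price buyers pay.
On the curves, pb = 2230/7 - (10/7)q and ps = 658/11 + (2/11)q; the wedge ps − pb = 25 gives 658/11 + (2/11)q − (2230/7 - (10/7)q) = 25, so q' = 21849/124.
Then pb = 2230/7 − (10/7)·(21849/124) = 4145/62 and ps = 658/11 + (2/11)·(21849/124) = 5695/62.
ΔCS = ½(4981/31 + 21849/124)(2760/31 − 4145/62) = 57437875/15376; ΔPS = ½(4981/31 + 21849/124)(5695/62 − 2760/31) = 7310275/15376.
Government spending = 25 × 21849/124 = 546225/124.
DWL = ½ × 25 × (21849/124 − 4981/31) = 48125/248; fraction = (48125/248) / (546225/124) = 1925/43698.

DWL / government spending = 1925/43698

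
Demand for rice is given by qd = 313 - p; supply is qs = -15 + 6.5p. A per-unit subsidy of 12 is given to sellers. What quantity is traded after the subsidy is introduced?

Pre-subsidy: 313 - p = -15 + 6.5p gives p* = 656/15, q* = 4039/15.
With the subsidy, sellers receive ps = pb + 12 for each unit, where pb is the price buyers pay.
Supply in terms of pb becomes qs = -15 + 6.5(pb + 12) = 63 + 6.5pb. Setting this equal to demand: 313 - pb = 63 + 6.5pb, so pb = 100/3.
Sellers receive ps = 100/3 + 12 = 136/3; q' = 313 − 1·(100/3) = 839/3.

q' = 839/3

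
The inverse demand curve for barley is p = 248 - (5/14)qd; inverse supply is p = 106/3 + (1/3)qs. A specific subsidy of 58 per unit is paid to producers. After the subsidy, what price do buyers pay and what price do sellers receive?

Pre-subsidy: 248 - (5/14)q = 106/3 + (1/3)q gives q* = 308 and p* = 138.
With the subsidy, sellers receive ps = pb + 58 for each unit, where pb is the price buyers pay.
On the curves, pb = 248 - (5/14)q and ps = 106/3 + (1/3)q; the wedge ps − pb = 58 gives 106/3 + (1/3)q − (248 - (5/14)q) = 58, so q' = 392.
Then pb = 248 − (5/14)·392 = 108 and ps = 106/3 + (1/3)·392 = 166.

Buyers pay 108; sellers receive 166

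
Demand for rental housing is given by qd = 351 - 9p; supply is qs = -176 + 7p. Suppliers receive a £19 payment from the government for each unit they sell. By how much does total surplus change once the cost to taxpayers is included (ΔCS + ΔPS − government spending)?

Net change in total surplus = -£710.71875

Pre-subsidy: 351 - 9p = -176 + 7p gives p* = 32.9375, q* = 54.5625.
With the subsidy, sellers receive ps = pb + 19 for each unit, where pb is the price buyers pay.
Supply in terms of pb becomes qs = -176 + 7(pb + 19) = -43 + 7pb. Setting this equal to demand: 351 - 9pb = -43 + 7pb, so pb = 24.625.
Sellers receive ps = 24.625 + 19 = 43.625; q' = 351 − 9·24.625 = 129.375.
ΔCS = ½(54.5625 + 129.375)(32.9375 − 24.625) = 764.490234375; ΔPS = ½(54.5625 + 129.375)(43.625 − 32.9375) = 982.916015625.
Government spending = 19 × 129.375 = 2458.125.
Net change = 764.490234375 + 982.916015625 − 2458.125 = -710.71875. The loss equals the DWL triangle ½·19·74.8125.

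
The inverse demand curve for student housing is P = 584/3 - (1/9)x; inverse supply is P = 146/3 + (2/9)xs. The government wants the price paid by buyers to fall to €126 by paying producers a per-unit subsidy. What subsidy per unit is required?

At a buyer price of 126, quantity demanded is 1752 − 9·126 = 618.
Sellers supply 618 only when they receive Ps = 146/3 + (2/9)·618 = 186.
s = Ps − Pb = 186 − 126 = 60.

Required subsidy s = €60 per unit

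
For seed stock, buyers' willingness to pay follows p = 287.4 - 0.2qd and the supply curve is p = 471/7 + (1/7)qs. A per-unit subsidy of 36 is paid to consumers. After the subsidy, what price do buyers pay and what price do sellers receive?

Buyers pay 138; sellers receive 174

Pre-subsidy: 287.4 - 0.2q = 471/7 + (1/7)q gives q* = 642 and p* = 159.
With the rebate, buyers effectively pay pb = ps − 36, where ps is the price sellers receive.
On the curves, pb = 287.4 - 0.2q and ps = 471/7 + (1/7)q; the wedge ps − pb = 36 gives 471/7 + (1/7)q − (287.4 - 0.2q) = 36, so q' = 747.
Then pb = 287.4 − 0.2·747 = 138 and ps = 471/7 + (1/7)·747 = 174.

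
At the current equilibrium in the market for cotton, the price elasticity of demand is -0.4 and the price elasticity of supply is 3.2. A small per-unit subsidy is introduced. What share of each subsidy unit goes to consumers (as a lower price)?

For a small subsidy around the equilibrium, the benefit split depends on the relative slopes, which at a point are proportional to the elasticities.
Buyer share = εs/(εs + |εd|) = 3.2/(3.2 + 0.4) = 8/9; seller share = |εd|/(εs + |εd|) = 1/9.

Consumer share = 8/9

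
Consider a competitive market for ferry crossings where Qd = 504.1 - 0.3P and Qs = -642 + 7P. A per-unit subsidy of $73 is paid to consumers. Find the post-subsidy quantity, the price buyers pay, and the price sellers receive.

Pre-subsidy: 504.1 - 0.3P = -642 + 7P gives P* = 157, Q* = 457.
With the rebate, buyers effectively pay Pb = Ps − 73, where Ps is the price sellers receive.
Demand in terms of Ps becomes Qd = 504.1 − 0.3(Ps − 73) = 526 - 0.3Ps. Setting this equal to supply: 526 - 0.3Ps = -642 + 7Ps, so Ps = 160.
Buyers pay Pb = 160 − 73 = 87; Q' = -642 + 7·160 = 478.

Q' = 478; buyers pay $87; sellers receive $160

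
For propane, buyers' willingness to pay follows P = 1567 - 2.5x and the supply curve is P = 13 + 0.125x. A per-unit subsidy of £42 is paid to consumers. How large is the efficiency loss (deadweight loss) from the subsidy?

Pre-subsidy: 1567 - 2.5x = 13 + 0.125x gives x* = 592 and P* = 87.
With the rebate, buyers effectively pay Pb = Ps − 42, where Ps is the price sellers receive.
On the curves, Pb = 1567 - 2.5x and Ps = 13 + 0.125x; the wedge Ps − Pb = 42 gives 13 + 0.125x − (1567 - 2.5x) = 42, so x' = 608.
Then Pb = 1567 − 2.5·608 = 47 and Ps = 13 + 0.125·608 = 89.
The subsidy expands output by 608 − 592 = 16 past the efficient level; on those units the gap between marginal cost and willingness to pay runs from 0 up to 42.
DWL = ½ × 42 × 16 = 336.

Deadweight loss = £336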